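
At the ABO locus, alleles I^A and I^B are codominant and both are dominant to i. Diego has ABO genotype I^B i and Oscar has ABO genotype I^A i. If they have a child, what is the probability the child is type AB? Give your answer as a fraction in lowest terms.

1/4

ABO cross I^B i × I^A i → offspring phenotypes: 1/4 O, 1/4 A, 1/4 B, 1/4 AB.
So P(type AB) = 1/4.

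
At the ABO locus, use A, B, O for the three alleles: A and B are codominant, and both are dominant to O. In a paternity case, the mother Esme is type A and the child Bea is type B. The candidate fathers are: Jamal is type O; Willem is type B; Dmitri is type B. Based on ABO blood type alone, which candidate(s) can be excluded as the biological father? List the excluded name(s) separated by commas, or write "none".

Jamal

A candidate is excluded only if no genotype consistent with his phenotype could produce a type B child with a type A mother.
Jamal (type O): no genotype consistent with that phenotype can produce a type-B child with a type-A mother.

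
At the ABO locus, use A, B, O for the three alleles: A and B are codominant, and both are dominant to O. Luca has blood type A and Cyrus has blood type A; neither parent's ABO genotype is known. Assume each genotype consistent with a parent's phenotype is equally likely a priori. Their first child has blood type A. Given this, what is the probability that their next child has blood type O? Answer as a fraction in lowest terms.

Possible genotypes: Luca ∈ {AA, AO}; Cyrus ∈ {AA, AO}.
Weight each parental genotype pair by prior × P(type-A child):
  AA × AA: posterior weight 4/15; P(next child type O) = 0.
  AA × AO: posterior weight 4/15; P(next child type O) = 0.
  AO × AA: posterior weight 4/15; P(next child type O) = 0.
  AO × AO: posterior weight 1/5; P(next child type O) = 1/4.
Weighted sum = 1/20.

1/20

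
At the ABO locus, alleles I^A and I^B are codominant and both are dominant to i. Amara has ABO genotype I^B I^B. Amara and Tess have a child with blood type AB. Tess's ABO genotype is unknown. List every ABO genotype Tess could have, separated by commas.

For each candidate genotype of Tess, check whether crossing it with I^B I^B can produce every observed child phenotype.
  I^A I^A → possible child types {AB} ✓
  I^A I^B → possible child types {B, AB} ✓
  I^A i → possible child types {B, AB} ✓
  I^B I^B → possible child types {B} ✗
  I^B i → possible child types {B} ✗
  i i → possible child types {B} ✗

I^A I^A, I^A I^B, I^A i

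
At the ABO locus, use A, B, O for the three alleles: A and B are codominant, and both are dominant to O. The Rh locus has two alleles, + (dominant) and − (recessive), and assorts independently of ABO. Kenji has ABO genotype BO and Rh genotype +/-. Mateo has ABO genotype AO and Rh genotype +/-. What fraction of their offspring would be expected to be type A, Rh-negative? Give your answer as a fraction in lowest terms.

ABO cross BO × AO → offspring phenotypes: 1/4 O, 1/4 A, 1/4 B, 1/4 AB.
Rh cross +/- × +/- → 3/4 Rh+, 1/4 Rh-.
Independent loci: P(type A, Rh-negative) = 1/4 × 1/4 = 1/16.

1/16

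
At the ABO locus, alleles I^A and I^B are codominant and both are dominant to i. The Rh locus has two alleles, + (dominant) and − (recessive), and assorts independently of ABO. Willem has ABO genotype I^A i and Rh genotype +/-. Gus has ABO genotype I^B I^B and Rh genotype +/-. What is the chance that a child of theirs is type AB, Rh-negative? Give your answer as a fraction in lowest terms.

1/8

ABO cross I^A i × I^B I^B → offspring phenotypes: 1/2 B, 1/2 AB.
Rh cross +/- × +/- → 3/4 Rh+, 1/4 Rh-.
Independent loci: P(type AB, Rh-negative) = 1/2 × 1/4 = 1/8.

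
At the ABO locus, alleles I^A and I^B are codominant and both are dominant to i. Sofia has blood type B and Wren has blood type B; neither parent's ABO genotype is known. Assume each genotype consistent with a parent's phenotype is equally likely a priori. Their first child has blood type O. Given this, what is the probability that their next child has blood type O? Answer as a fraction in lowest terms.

1/4

Possible genotypes: Sofia ∈ {I^B I^B, I^B i}; Wren ∈ {I^B I^B, I^B i}.
Weight each parental genotype pair by prior × P(type-O child):
  I^B i × I^B i: posterior weight 1; P(next child type O) = 1/4.
Weighted sum = 1/4.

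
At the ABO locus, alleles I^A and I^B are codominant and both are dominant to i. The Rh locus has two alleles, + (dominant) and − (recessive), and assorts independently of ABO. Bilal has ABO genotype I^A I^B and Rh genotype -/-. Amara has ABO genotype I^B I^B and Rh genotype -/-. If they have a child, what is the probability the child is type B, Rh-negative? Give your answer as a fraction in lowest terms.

ABO cross I^A I^B × I^B I^B → offspring phenotypes: 1/2 B, 1/2 AB.
Rh cross -/- × -/- → 1 Rh-.
Independent loci: P(type B, Rh-negative) = 1/2 × 1 = 1/2.

1/2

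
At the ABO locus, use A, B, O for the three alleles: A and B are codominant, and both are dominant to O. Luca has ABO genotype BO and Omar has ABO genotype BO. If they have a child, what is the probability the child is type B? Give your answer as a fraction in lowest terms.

ABO cross BO × BO → offspring phenotypes: 1/4 O, 3/4 B.
So P(type B) = 3/4.

3/4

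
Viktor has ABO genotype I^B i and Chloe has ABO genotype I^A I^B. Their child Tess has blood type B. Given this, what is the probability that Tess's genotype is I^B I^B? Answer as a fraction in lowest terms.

Cross I^B i × I^A I^B → 1/4 I^A I^B, 1/4 I^A i, 1/4 I^B I^B, 1/4 I^B i.
Type-B genotypes among offspring: I^B I^B (1/4), I^B i (1/4); total 1/2.
P(I^B I^B | type B) = (1/4) / (1/2) = 1/2.

1/2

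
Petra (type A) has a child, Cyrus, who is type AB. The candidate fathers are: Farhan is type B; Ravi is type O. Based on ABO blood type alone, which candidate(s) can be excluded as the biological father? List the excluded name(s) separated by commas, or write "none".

Ravi

A candidate is excluded only if no genotype consistent with his phenotype could produce a type AB child with a type A mother.
Ravi (type O): no genotype consistent with that phenotype can produce a type-AB child with a type-A mother.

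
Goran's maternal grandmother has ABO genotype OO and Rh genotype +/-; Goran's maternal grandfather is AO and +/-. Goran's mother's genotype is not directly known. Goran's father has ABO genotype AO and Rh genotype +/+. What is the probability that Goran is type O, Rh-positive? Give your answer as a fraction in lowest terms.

Goran's mother's ABO genotype from OO × AO: 1/2 AO, 1/2 OO.
Crossing each possibility with the father AO and summing P(type O): 1/2·1/4 + 1/2·1/2 = 3/8.
Similarly for Rh via the mother's Rh distribution: P(Rh+) = 1.
Independent loci: 3/8 × 1 = 3/8.

3/8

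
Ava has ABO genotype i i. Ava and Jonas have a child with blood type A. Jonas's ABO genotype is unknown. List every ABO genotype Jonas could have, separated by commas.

I^A I^A, I^A I^B, I^A i

For each candidate genotype of Jonas, check whether crossing it with i i can produce every observed child phenotype.
  I^A I^A → possible child types {A} ✓
  I^A I^B → possible child types {A, B} ✓
  I^A i → possible child types {O, A} ✓
  I^B I^B → possible child types {B} ✗
  I^B i → possible child types {O, B} ✗
  i i → possible child types {O} ✗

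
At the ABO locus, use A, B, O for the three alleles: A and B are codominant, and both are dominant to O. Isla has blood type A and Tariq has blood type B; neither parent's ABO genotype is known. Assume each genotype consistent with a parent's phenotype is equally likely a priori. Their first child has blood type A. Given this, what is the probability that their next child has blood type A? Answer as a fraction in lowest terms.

Possible genotypes: Isla ∈ {AA, AO}; Tariq ∈ {BB, BO}.
Weight each parental genotype pair by prior × P(type-A child):
  AA × BO: posterior weight 2/3; P(next child type A) = 1/2.
  AO × BO: posterior weight 1/3; P(next child type A) = 1/4.
Weighted sum = 5/12.

5/12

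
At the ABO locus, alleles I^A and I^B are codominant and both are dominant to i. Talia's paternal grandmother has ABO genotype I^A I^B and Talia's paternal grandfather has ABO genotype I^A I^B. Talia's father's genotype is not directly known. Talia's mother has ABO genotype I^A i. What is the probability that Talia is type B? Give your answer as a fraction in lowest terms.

1/4

Talia's father's ABO genotype from I^A I^B × I^A I^B: 1/4 I^A I^A, 1/2 I^A I^B, 1/4 I^B I^B.
Crossing each possibility with the mother I^A i and summing P(type B): 1/4·0 + 1/2·1/4 + 1/4·1/2 = 1/4.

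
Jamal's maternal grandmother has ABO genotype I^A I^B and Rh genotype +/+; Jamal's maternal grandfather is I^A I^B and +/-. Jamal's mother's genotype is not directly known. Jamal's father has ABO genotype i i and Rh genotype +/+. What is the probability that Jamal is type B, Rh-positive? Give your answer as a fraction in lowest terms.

Jamal's mother's ABO genotype from I^A I^B × I^A I^B: 1/4 I^A I^A, 1/2 I^A I^B, 1/4 I^B I^B.
Crossing each possibility with the father i i and summing P(type B): 1/4·0 + 1/2·1/2 + 1/4·1 = 1/2.
Similarly for Rh via the mother's Rh distribution: P(Rh+) = 1.
Independent loci: 1/2 × 1 = 1/2.

1/2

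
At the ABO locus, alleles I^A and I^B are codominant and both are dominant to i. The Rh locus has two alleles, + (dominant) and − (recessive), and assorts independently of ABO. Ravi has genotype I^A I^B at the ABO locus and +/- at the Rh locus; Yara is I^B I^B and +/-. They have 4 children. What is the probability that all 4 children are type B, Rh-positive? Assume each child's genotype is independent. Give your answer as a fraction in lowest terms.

81/4096

ABO cross I^A I^B × I^B I^B → 1/2 B, 1/2 AB.
Rh cross +/- × +/- → 3/4 Rh+, 1/4 Rh-; so P(type B, Rh-positive) = 1/2 × 3/4 = 3/8 per child.
All 4 independent: (3/8)^4 = 81/4096.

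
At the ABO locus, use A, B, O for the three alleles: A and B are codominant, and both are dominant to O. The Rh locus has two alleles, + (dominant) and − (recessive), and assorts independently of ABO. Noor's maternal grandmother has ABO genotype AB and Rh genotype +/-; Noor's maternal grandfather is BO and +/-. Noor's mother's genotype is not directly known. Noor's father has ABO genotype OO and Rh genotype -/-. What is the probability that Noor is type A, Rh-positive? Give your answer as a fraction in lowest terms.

Noor's mother's ABO genotype from AB × BO: 1/4 AB, 1/4 AO, 1/4 BB, 1/4 BO.
Crossing each possibility with the father OO and summing P(type A): 1/4·1/2 + 1/4·1/2 + 1/4·0 + 1/4·0 = 1/4.
Similarly for Rh via the mother's Rh distribution: P(Rh+) = 1/2.
Independent loci: 1/4 × 1/2 = 1/8.

1/8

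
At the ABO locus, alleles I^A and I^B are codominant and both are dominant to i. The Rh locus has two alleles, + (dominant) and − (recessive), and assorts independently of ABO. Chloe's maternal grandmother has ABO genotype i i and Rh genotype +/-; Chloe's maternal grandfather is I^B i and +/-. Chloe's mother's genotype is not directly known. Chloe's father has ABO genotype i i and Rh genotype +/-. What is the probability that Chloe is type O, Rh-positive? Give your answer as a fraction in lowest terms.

Chloe's mother's ABO genotype from i i × I^B i: 1/2 I^B i, 1/2 i i.
Crossing each possibility with the father i i and summing P(type O): 1/2·1/2 + 1/2·1 = 3/4.
Similarly for Rh via the mother's Rh distribution: P(Rh+) = 3/4.
Independent loci: 3/4 × 3/4 = 9/16.

9/16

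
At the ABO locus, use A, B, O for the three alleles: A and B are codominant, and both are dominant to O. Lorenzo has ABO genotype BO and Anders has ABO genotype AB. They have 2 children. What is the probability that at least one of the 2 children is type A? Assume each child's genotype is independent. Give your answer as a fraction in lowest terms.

7/16

ABO cross BO × AB → 1/4 A, 1/2 B, 1/4 AB.
So P(type A) = 1/4 per child.
P(none) = (3/4)^2 = 9/16; P(at least one) = 1 − 9/16 = 7/16.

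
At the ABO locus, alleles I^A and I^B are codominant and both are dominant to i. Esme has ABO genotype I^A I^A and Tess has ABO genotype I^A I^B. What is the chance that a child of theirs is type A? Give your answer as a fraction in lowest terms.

1/2

ABO cross I^A I^A × I^A I^B → offspring phenotypes: 1/2 A, 1/2 AB.
So P(type A) = 1/2.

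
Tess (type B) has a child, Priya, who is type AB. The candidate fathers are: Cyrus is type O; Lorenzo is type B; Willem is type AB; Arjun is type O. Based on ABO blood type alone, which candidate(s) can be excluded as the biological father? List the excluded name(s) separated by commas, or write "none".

A candidate is excluded only if no genotype consistent with his phenotype could produce a type AB child with a type B mother.
Cyrus (type O): no genotype consistent with that phenotype can produce a type-AB child with a type-B mother.
Lorenzo (type B): no genotype consistent with that phenotype can produce a type-AB child with a type-B mother.
Arjun (type O): no genotype consistent with that phenotype can produce a type-AB child with a type-B mother.

Cyrus, Lorenzo, Arjun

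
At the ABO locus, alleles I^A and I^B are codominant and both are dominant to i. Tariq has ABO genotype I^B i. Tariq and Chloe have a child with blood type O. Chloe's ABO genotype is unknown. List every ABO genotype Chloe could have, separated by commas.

I^A i, I^B i, i i

For each candidate genotype of Chloe, check whether crossing it with I^B i can produce every observed child phenotype.
  I^A I^A → possible child types {A, AB} ✗
  I^A I^B → possible child types {A, B, AB} ✗
  I^A i → possible child types {O, A, B, AB} ✓
  I^B I^B → possible child types {B} ✗
  I^B i → possible child types {O, B} ✓
  i i → possible child types {O, B} ✓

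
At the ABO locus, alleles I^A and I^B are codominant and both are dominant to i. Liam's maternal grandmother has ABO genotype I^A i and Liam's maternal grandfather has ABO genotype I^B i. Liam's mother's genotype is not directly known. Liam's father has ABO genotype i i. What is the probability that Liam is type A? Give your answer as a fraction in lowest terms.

Liam's mother's ABO genotype from I^A i × I^B i: 1/4 I^A I^B, 1/4 I^A i, 1/4 I^B i, 1/4 i i.
Crossing each possibility with the father i i and summing P(type A): 1/4·1/2 + 1/4·1/2 + 1/4·0 + 1/4·0 = 1/4.

1/4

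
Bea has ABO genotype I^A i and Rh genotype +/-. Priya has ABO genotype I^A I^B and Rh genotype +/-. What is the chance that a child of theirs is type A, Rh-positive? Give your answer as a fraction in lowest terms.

ABO cross I^A i × I^A I^B → offspring phenotypes: 1/2 A, 1/4 B, 1/4 AB.
Rh cross +/- × +/- → 3/4 Rh+, 1/4 Rh-.
Independent loci: P(type A, Rh-positive) = 1/2 × 3/4 = 3/8.

3/8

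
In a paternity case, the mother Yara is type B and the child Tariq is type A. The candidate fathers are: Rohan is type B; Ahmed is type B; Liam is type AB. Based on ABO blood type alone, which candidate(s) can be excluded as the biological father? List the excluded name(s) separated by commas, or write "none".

Rohan, Ahmed

A candidate is excluded only if no genotype consistent with his phenotype could produce a type A child with a type B mother.
Rohan (type B): no genotype consistent with that phenotype can produce a type-A child with a type-B mother.
Ahmed (type B): no genotype consistent with that phenotype can produce a type-A child with a type-B mother.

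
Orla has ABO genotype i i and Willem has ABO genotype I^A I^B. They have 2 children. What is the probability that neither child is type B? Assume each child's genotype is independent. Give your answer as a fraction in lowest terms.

1/4

ABO cross i i × I^A I^B → 1/2 A, 1/2 B.
So P(type B) = 1/2 per child.
P(not type B) = 1/2 for one child; (1/2)^2 = 1/4.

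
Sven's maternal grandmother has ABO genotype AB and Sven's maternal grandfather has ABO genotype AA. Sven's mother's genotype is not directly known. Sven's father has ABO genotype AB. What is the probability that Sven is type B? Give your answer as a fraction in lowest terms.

Sven's mother's ABO genotype from AB × AA: 1/2 AA, 1/2 AB.
Crossing each possibility with the father AB and summing P(type B): 1/2·0 + 1/2·1/4 = 1/8.

1/8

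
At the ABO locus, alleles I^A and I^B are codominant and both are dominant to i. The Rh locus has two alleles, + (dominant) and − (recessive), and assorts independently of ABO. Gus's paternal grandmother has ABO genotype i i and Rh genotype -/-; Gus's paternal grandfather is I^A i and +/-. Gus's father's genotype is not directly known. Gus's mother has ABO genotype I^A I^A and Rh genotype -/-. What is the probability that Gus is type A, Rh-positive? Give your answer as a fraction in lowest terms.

1/4

Gus's father's ABO genotype from i i × I^A i: 1/2 I^A i, 1/2 i i.
Crossing each possibility with the mother I^A I^A and summing P(type A): 1/2·1 + 1/2·1 = 1.
Similarly for Rh via the father's Rh distribution: P(Rh+) = 1/4.
Independent loci: 1 × 1/4 = 1/4.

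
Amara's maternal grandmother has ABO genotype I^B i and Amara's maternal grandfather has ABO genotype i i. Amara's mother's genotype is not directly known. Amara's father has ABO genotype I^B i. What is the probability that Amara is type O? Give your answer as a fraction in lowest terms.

3/8

Amara's mother's ABO genotype from I^B i × i i: 1/2 I^B i, 1/2 i i.
Crossing each possibility with the father I^B i and summing P(type O): 1/2·1/4 + 1/2·1/2 = 3/8.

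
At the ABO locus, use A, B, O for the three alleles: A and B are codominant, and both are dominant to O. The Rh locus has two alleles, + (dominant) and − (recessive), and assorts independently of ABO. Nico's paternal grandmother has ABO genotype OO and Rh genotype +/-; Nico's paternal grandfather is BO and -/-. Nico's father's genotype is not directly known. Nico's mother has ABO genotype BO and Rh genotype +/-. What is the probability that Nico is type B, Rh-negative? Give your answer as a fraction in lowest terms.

15/64

Nico's father's ABO genotype from OO × BO: 1/2 BO, 1/2 OO.
Crossing each possibility with the mother BO and summing P(type B): 1/2·3/4 + 1/2·1/2 = 5/8.
Similarly for Rh via the father's Rh distribution: P(Rh-) = 3/8.
Independent loci: 5/8 × 3/8 = 15/64.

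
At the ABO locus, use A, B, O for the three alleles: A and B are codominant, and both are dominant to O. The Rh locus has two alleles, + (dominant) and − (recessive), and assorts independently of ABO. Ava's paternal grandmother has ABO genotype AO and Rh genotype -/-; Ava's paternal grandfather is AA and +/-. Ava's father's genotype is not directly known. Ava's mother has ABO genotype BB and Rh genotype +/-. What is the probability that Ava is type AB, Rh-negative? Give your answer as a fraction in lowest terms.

9/32

Ava's father's ABO genotype from AO × AA: 1/2 AA, 1/2 AO.
Crossing each possibility with the mother BB and summing P(type AB): 1/2·1 + 1/2·1/2 = 3/4.
Similarly for Rh via the father's Rh distribution: P(Rh-) = 3/8.
Independent loci: 3/4 × 3/8 = 9/32.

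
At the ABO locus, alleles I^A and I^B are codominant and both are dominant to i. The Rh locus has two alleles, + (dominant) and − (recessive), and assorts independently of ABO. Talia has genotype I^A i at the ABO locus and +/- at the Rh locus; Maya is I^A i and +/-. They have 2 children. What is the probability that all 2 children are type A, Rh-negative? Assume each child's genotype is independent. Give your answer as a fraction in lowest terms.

9/256

ABO cross I^A i × I^A i → 1/4 O, 3/4 A.
Rh cross +/- × +/- → 3/4 Rh+, 1/4 Rh-; so P(type A, Rh-negative) = 3/4 × 1/4 = 3/16 per child.
All 2 independent: (3/16)^2 = 9/256.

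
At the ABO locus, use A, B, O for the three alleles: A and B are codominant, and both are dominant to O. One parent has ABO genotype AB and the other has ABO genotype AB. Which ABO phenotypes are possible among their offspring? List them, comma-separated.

Gametes from AB × AB give offspring ABO genotypes AA, AB, BB, i.e. phenotypes A, B, AB.

A, B, AB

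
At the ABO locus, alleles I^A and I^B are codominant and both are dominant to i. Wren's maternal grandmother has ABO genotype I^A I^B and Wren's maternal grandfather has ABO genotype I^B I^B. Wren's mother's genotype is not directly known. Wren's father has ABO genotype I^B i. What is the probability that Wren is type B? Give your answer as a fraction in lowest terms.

Wren's mother's ABO genotype from I^A I^B × I^B I^B: 1/2 I^A I^B, 1/2 I^B I^B.
Crossing each possibility with the father I^B i and summing P(type B): 1/2·1/2 + 1/2·1 = 3/4.

3/4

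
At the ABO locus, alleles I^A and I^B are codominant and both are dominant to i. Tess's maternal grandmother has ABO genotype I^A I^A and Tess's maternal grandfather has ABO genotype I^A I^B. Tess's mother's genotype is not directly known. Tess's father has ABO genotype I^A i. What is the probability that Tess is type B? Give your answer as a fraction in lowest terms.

Tess's mother's ABO genotype from I^A I^A × I^A I^B: 1/2 I^A I^A, 1/2 I^A I^B.
Crossing each possibility with the father I^A i and summing P(type B): 1/2·0 + 1/2·1/4 = 1/8.

1/8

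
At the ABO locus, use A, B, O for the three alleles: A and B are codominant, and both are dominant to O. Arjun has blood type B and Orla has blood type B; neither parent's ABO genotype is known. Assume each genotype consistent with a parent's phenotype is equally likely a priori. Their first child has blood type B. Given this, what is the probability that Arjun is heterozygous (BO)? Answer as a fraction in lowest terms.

Possible genotypes: Arjun ∈ {BB, BO}; Orla ∈ {BB, BO}.
Weight each parental genotype pair by prior × P(type-B child):
  BB × BB: posterior weight 4/15.
  BB × BO: posterior weight 4/15.
  BO × BB: posterior weight 4/15.
  BO × BO: posterior weight 1/5.
Sum the posterior weight over pairs where Arjun is BO: 7/15.

7/15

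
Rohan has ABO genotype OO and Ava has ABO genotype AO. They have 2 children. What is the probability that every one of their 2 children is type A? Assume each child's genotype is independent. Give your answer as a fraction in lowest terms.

1/4

ABO cross OO × AO → 1/2 O, 1/2 A.
So P(type A) = 1/2 per child.
All 2 independent: (1/2)^2 = 1/4.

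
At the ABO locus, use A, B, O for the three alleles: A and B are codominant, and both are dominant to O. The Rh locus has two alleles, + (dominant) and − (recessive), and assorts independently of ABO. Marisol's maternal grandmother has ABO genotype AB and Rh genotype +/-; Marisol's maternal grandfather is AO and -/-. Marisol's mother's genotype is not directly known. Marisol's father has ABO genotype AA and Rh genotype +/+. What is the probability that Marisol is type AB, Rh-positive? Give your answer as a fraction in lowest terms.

Marisol's mother's ABO genotype from AB × AO: 1/4 AA, 1/4 AB, 1/4 AO, 1/4 BO.
Crossing each possibility with the father AA and summing P(type AB): 1/4·0 + 1/4·1/2 + 1/4·0 + 1/4·1/2 = 1/4.
Similarly for Rh via the mother's Rh distribution: P(Rh+) = 1.
Independent loci: 1/4 × 1 = 1/4.

1/4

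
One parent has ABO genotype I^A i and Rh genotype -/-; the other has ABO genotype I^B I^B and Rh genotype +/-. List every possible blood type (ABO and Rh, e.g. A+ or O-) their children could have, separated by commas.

Gametes from I^A i × I^B I^B give offspring ABO genotypes I^A I^B, I^B i, i.e. phenotypes B, AB.
Rh cross -/- × +/- → phenotypes Rh+, Rh-.
Combining independently: B+, B-, AB+, AB-.

B+, B-, AB+, AB-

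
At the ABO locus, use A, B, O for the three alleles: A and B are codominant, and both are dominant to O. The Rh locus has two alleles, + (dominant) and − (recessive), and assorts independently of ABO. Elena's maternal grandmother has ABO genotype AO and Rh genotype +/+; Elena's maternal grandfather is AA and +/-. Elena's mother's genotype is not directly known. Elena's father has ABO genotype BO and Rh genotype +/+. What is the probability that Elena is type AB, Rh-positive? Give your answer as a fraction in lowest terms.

Elena's mother's ABO genotype from AO × AA: 1/2 AA, 1/2 AO.
Crossing each possibility with the father BO and summing P(type AB): 1/2·1/2 + 1/2·1/4 = 3/8.
Similarly for Rh via the mother's Rh distribution: P(Rh+) = 1.
Independent loci: 3/8 × 1 = 3/8.

3/8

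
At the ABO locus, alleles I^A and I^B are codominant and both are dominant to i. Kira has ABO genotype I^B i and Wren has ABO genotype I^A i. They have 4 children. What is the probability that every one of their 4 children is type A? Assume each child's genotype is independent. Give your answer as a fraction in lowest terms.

ABO cross I^B i × I^A i → 1/4 O, 1/4 A, 1/4 B, 1/4 AB.
So P(type A) = 1/4 per child.
All 4 independent: (1/4)^4 = 1/256.

1/256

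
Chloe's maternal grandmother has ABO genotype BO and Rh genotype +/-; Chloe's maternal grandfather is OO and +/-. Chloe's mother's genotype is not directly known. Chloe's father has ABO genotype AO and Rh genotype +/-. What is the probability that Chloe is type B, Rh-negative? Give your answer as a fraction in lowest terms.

Chloe's mother's ABO genotype from BO × OO: 1/2 BO, 1/2 OO.
Crossing each possibility with the father AO and summing P(type B): 1/2·1/4 + 1/2·0 = 1/8.
Similarly for Rh via the mother's Rh distribution: P(Rh-) = 1/4.
Independent loci: 1/8 × 1/4 = 1/32.

1/32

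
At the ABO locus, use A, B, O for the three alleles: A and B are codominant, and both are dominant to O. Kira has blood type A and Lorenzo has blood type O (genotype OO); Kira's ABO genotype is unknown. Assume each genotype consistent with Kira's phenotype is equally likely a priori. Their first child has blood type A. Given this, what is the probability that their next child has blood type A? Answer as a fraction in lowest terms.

5/6

Possible genotypes: Kira ∈ {AA, AO}; Lorenzo ∈ {OO}.
Weight each parental genotype pair by prior × P(type-A child):
  AA × OO: posterior weight 2/3; P(next child type A) = 1.
  AO × OO: posterior weight 1/3; P(next child type A) = 1/2.
Weighted sum = 5/6.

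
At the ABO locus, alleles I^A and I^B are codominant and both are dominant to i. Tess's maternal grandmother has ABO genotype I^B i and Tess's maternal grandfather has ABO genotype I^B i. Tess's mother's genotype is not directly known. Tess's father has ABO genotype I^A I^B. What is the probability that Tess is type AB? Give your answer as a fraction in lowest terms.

Tess's mother's ABO genotype from I^B i × I^B i: 1/4 I^B I^B, 1/2 I^B i, 1/4 i i.
Crossing each possibility with the father I^A I^B and summing P(type AB): 1/4·1/2 + 1/2·1/4 + 1/4·0 = 1/4.

1/4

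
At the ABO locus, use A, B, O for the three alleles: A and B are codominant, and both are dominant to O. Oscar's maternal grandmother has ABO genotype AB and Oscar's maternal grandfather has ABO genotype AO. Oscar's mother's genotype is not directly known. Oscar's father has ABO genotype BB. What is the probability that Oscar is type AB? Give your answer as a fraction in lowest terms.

1/2

Oscar's mother's ABO genotype from AB × AO: 1/4 AA, 1/4 AB, 1/4 AO, 1/4 BO.
Crossing each possibility with the father BB and summing P(type AB): 1/4·1 + 1/4·1/2 + 1/4·1/2 + 1/4·0 = 1/2.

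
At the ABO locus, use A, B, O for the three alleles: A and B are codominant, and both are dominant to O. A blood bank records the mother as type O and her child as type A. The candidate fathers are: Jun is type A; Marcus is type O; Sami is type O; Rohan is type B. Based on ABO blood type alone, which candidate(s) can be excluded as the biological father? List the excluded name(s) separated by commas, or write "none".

Marcus, Sami, Rohan

A candidate is excluded only if no genotype consistent with his phenotype could produce a type A child with a type O mother.
Marcus (type O): no genotype consistent with that phenotype can produce a type-A child with a type-O mother.
Sami (type O): no genotype consistent with that phenotype can produce a type-A child with a type-O mother.
Rohan (type B): no genotype consistent with that phenotype can produce a type-A child with a type-O mother.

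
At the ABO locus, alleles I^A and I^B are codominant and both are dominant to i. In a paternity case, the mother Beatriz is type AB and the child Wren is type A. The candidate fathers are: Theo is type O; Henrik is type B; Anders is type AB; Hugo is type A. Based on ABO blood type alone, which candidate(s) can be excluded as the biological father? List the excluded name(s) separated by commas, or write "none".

none

A candidate is excluded only if no genotype consistent with his phenotype could produce a type A child with a type AB mother.
Every candidate has at least one consistent genotype combination, so none can be excluded.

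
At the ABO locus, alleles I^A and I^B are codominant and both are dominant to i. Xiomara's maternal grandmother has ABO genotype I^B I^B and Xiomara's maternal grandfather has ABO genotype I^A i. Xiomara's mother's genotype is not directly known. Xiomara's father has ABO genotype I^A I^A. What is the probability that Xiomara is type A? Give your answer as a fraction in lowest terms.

Xiomara's mother's ABO genotype from I^B I^B × I^A i: 1/2 I^A I^B, 1/2 I^B i.
Crossing each possibility with the father I^A I^A and summing P(type A): 1/2·1/2 + 1/2·1/2 = 1/2.

1/2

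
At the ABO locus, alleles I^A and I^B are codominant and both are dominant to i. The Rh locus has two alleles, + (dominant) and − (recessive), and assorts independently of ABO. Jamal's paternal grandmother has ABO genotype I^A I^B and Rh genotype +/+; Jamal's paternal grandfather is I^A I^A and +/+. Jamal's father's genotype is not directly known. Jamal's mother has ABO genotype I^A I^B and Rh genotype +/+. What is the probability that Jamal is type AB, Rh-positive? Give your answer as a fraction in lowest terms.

Jamal's father's ABO genotype from I^A I^B × I^A I^A: 1/2 I^A I^A, 1/2 I^A I^B.
Crossing each possibility with the mother I^A I^B and summing P(type AB): 1/2·1/2 + 1/2·1/2 = 1/2.
Similarly for Rh via the father's Rh distribution: P(Rh+) = 1.
Independent loci: 1/2 × 1 = 1/2.

1/2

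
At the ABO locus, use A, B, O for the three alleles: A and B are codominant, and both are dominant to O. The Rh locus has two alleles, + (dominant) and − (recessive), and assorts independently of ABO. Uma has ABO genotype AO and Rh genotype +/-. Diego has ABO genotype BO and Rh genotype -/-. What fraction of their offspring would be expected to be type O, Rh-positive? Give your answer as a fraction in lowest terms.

ABO cross AO × BO → offspring phenotypes: 1/4 O, 1/4 A, 1/4 B, 1/4 AB.
Rh cross +/- × -/- → 1/2 Rh+, 1/2 Rh-.
Independent loci: P(type O, Rh-positive) = 1/4 × 1/2 = 1/8.

1/8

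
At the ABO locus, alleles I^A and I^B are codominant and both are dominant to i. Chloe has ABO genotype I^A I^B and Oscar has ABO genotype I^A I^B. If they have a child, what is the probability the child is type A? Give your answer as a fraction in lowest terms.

ABO cross I^A I^B × I^A I^B → offspring phenotypes: 1/4 A, 1/4 B, 1/2 AB.
So P(type A) = 1/4.

1/4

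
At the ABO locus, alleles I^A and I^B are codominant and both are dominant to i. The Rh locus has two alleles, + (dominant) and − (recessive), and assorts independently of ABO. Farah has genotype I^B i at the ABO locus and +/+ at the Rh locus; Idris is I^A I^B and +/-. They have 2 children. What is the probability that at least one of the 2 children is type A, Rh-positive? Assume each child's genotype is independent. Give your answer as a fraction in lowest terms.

7/16

ABO cross I^B i × I^A I^B → 1/4 A, 1/2 B, 1/4 AB.
Rh cross +/+ × +/- → 1 Rh+; so P(type A, Rh-positive) = 1/4 × 1 = 1/4 per child.
P(none) = (3/4)^2 = 9/16; P(at least one) = 1 − 9/16 = 7/16.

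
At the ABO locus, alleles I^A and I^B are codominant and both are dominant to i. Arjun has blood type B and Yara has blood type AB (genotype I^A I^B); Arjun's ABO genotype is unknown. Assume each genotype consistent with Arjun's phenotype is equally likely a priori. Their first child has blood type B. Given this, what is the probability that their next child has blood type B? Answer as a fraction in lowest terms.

1/2

Possible genotypes: Arjun ∈ {I^B I^B, I^B i}; Yara ∈ {I^A I^B}.
Weight each parental genotype pair by prior × P(type-B child):
  I^B I^B × I^A I^B: posterior weight 1/2; P(next child type B) = 1/2.
  I^B i × I^A I^B: posterior weight 1/2; P(next child type B) = 1/2.
Weighted sum = 1/2.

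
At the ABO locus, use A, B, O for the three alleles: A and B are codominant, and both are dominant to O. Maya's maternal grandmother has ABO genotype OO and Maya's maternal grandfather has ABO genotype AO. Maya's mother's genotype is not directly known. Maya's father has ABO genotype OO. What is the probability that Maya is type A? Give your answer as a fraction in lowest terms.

1/4

Maya's mother's ABO genotype from OO × AO: 1/2 AO, 1/2 OO.
Crossing each possibility with the father OO and summing P(type A): 1/2·1/2 + 1/2·0 = 1/4.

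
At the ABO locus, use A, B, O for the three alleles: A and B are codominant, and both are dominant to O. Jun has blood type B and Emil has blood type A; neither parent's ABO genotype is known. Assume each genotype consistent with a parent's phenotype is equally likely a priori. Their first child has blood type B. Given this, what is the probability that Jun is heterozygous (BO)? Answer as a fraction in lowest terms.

1/3

Possible genotypes: Jun ∈ {BB, BO}; Emil ∈ {AA, AO}.
Weight each parental genotype pair by prior × P(type-B child):
  BB × AO: posterior weight 2/3.
  BO × AO: posterior weight 1/3.
Sum the posterior weight over pairs where Jun is BO: 1/3.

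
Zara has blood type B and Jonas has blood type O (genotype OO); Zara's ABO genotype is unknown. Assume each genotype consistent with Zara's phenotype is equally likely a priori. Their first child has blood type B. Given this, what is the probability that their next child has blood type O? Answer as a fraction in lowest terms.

Possible genotypes: Zara ∈ {BB, BO}; Jonas ∈ {OO}.
Weight each parental genotype pair by prior × P(type-B child):
  BB × OO: posterior weight 2/3; P(next child type O) = 0.
  BO × OO: posterior weight 1/3; P(next child type O) = 1/2.
Weighted sum = 1/6.

1/6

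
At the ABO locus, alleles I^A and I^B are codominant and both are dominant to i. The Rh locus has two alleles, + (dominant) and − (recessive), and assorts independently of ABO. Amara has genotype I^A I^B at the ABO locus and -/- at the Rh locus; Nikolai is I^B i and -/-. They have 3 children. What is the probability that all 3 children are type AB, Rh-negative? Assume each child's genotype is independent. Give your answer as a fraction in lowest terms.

1/64

ABO cross I^A I^B × I^B i → 1/4 A, 1/2 B, 1/4 AB.
Rh cross -/- × -/- → 1 Rh-; so P(type AB, Rh-negative) = 1/4 × 1 = 1/4 per child.
All 3 independent: (1/4)^3 = 1/64.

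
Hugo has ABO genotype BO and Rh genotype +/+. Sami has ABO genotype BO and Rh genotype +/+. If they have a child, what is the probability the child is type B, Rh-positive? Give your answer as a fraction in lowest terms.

ABO cross BO × BO → offspring phenotypes: 1/4 O, 3/4 B.
Rh cross +/+ × +/+ → 1 Rh+.
Independent loci: P(type B, Rh-positive) = 3/4 × 1 = 3/4.

3/4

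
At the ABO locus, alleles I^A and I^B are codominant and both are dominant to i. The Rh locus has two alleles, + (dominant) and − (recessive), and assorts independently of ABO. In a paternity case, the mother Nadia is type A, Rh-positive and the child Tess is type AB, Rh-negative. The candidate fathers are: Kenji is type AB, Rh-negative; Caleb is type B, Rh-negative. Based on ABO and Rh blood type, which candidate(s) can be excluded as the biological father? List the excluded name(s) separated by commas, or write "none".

none

A candidate is excluded only if no genotype consistent with his phenotype could produce a type AB, Rh-negative child with a type A, Rh-positive mother.
Every candidate has at least one consistent genotype combination, so none can be excluded.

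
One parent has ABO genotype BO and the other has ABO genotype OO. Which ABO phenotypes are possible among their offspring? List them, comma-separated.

O, B

Gametes from BO × OO give offspring ABO genotypes BO, OO, i.e. phenotypes O, B.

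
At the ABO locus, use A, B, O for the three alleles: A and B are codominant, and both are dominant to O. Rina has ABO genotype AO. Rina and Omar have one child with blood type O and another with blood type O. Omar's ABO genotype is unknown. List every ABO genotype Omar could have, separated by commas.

For each candidate genotype of Omar, check whether crossing it with AO can produce every observed child phenotype.
  AA → possible child types {A} ✗
  AB → possible child types {A, B, AB} ✗
  AO → possible child types {O, A} ✓
  BB → possible child types {B, AB} ✗
  BO → possible child types {O, A, B, AB} ✓
  OO → possible child types {O, A} ✓

AO, BO, OO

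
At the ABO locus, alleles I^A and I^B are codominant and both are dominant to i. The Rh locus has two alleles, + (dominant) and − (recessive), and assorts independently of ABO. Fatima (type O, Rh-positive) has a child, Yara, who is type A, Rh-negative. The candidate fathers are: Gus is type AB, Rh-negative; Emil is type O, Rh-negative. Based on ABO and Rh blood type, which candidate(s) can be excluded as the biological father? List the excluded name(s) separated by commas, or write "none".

Emil

A candidate is excluded only if no genotype consistent with his phenotype could produce a type A, Rh-negative child with a type O, Rh-positive mother.
Emil (type O, Rh-): no genotype consistent with that phenotype can produce a type-A Rh- child with a type-O mother.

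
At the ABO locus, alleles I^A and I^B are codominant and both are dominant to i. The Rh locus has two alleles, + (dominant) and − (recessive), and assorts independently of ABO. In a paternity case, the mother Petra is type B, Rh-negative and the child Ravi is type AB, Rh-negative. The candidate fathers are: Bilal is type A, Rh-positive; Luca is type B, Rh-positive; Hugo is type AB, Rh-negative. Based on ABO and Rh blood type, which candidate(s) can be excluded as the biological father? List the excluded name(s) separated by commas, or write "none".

Luca

A candidate is excluded only if no genotype consistent with his phenotype could produce a type AB, Rh-negative child with a type B, Rh-negative mother.
Luca (type B, Rh+): no genotype consistent with that phenotype can produce a type-AB Rh- child with a type-B mother.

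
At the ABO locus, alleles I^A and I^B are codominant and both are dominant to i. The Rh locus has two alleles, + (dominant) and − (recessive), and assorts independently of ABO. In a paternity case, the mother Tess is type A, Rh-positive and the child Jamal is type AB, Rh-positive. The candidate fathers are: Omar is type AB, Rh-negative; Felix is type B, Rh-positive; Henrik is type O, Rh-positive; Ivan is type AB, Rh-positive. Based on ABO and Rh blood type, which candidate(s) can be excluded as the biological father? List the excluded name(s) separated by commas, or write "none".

Henrik

A candidate is excluded only if no genotype consistent with his phenotype could produce a type AB, Rh-positive child with a type A, Rh-positive mother.
Henrik (type O, Rh+): no genotype consistent with that phenotype can produce a type-AB Rh+ child with a type-A mother.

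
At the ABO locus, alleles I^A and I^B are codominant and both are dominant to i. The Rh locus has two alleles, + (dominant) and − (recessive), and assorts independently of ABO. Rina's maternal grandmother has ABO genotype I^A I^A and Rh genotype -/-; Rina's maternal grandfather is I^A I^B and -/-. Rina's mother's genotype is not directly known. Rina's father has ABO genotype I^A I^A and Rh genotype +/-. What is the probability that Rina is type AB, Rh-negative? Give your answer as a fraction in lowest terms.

Rina's mother's ABO genotype from I^A I^A × I^A I^B: 1/2 I^A I^A, 1/2 I^A I^B.
Crossing each possibility with the father I^A I^A and summing P(type AB): 1/2·0 + 1/2·1/2 = 1/4.
Similarly for Rh via the mother's Rh distribution: P(Rh-) = 1/2.
Independent loci: 1/4 × 1/2 = 1/8.

1/8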